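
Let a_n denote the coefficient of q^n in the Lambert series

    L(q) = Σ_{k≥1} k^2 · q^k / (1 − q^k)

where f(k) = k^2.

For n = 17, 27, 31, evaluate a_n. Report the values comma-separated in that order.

[q^17] f(17)=289,f(1)=1 ⇒ 290
q^27  k|27↦f(k): 1:1 3:9 9:81 27:729  a_27=820
n=31: 31·1 1·31  f→[961+1]=962

290, 820, 962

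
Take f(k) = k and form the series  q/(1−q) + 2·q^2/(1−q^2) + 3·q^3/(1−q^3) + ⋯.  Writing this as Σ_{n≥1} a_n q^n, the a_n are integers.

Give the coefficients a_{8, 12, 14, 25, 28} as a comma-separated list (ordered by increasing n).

d|8:{8,4,2,1}  Σf=8+4+2+1=15
q^12  k|12↦f(k): 12:12 6:6 4:4 3:3 2:2 1:1  a_12=28
d|14:{1,2,7,14}  Σf=1+2+7+14=24
[q^25] f(25)=25,f(5)=5,f(1)=1 ⇒ 31
n=28: 28·1 14·2 7·4 4·7 2·14 1·28  f→[28+14+7+4+2+1]=56

15, 28, 24, 31, 56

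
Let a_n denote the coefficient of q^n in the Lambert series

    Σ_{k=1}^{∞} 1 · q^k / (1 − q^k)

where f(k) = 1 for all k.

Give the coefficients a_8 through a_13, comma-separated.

q^8  k|8↦f(k): 8:1 4:1 2:1 1:1  a_8=4
n=9: 1·9 3·3 9·1  f→[1+1+1]=3
[q^10] f(1)=1,f(2)=1,f(5)=1,f(10)=1 ⇒ 4
n=11: 1·11 11·1  f→[1+1]=2
n=12: 12·1 6·2 4·3 3·4 2·6 1·12  f→[1+1+1+1+1+1]=6
n=13: 13·1 1·13  f→[1+1]=2

4, 3, 4, 2, 6, 2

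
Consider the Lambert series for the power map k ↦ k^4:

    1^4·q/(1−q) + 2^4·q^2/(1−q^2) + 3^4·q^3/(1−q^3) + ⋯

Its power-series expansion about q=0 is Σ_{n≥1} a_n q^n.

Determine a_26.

a_26 = 485554

[q^26] f(1)=1,f(2)=16,f(13)=28561,f(26)=456976 ⇒ 485554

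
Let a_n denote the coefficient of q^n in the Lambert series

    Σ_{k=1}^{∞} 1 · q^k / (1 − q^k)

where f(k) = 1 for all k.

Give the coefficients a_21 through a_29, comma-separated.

4, 4, 2, 8, 3, 4, 4, 6, 2

q^21  k|21↦f(k): 1:1 3:1 7:1 21:1  a_21=4
n=22: 1·22 2·11 11·2 22·1  f→[1+1+1+1]=4
n=23: 1·23 23·1  f→[1+1]=2
d|24:{1,2,3,4,6,8,12,24}  Σf=1+1+1+1+1+1+1+1=8
q^25  k|25↦f(k): 25:1 5:1 1:1  a_25=3
d|26:{1,2,13,26}  Σf=1+1+1+1=4
q^27  k|27↦f(k): 27:1 9:1 3:1 1:1  a_27=4
n=28: 28·1 14·2 7·4 4·7 2·14 1·28  f→[1+1+1+1+1+1]=6
q^29  k|29↦f(k): 29:1 1:1  a_29=2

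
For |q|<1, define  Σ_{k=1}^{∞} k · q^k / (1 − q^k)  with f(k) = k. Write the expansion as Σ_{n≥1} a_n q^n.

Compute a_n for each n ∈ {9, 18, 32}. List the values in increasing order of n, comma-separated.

13, 39, 63

d|9:{1,3,9}  Σf=1+3+9=13
n=18: 18·1 9·2 6·3 3·6 2·9 1·18  f→[18+9+6+3+2+1]=39
[q^32] f(1)=1,f(2)=2,f(4)=4,f(8)=8,f(16)=16,f(32)=32 ⇒ 63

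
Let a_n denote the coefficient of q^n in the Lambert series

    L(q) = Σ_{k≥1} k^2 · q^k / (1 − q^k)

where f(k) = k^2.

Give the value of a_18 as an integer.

[q^18] f(18)=324,f(9)=81,f(6)=36,f(3)=9,f(2)=4,f(1)=1 ⇒ 455

a_18 = 455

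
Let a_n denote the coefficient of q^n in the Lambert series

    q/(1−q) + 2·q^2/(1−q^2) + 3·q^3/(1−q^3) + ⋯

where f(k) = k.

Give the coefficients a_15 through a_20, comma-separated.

q^15  k|15↦f(k): 15:15 5:5 3:3 1:1  a_15=24
d|16:{16,8,4,2,1}  Σf=16+8+4+2+1=31
q^17  k|17↦f(k): 1:1 17:17  a_17=18
q^18  k|18↦f(k): 1:1 2:2 3:3 6:6 9:9 18:18  a_18=39
q^19  k|19↦f(k): 1:1 19:19  a_19=20
d|20:{20,10,5,4,2,1}  Σf=20+10+5+4+2+1=42

24, 31, 18, 39, 20, 42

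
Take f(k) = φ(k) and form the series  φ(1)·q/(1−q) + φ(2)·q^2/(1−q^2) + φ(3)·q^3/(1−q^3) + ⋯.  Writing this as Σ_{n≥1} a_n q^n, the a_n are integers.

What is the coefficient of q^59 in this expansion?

q^59  k|59↦φ(k): 59:58 1:1  a_59=59

a_59 = 59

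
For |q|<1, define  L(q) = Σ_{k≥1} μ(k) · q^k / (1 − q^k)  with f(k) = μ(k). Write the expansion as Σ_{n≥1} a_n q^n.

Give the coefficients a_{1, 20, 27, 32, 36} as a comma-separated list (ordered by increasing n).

1, 0, 0, 0, 0

n=1: 1·1  μ→[1]=1
[q^20] μ(1)=1,μ(2)=-1,μ(4)=0,μ(5)=-1,μ(10)=1,μ(20)=0 ⇒ 0
n=27: 27·1 9·3 3·9 1·27  μ→[0+0+(-1)+1]=0
n=32: 1·32 2·16 4·8 8·4 16·2 32·1  μ→[1+(-1)+0+0+0+0]=0
q^36  k|36↦μ(k): 36:0 18:0 12:0 9:0 6:1 4:0 3:-1 2:-1 1:1  a_36=0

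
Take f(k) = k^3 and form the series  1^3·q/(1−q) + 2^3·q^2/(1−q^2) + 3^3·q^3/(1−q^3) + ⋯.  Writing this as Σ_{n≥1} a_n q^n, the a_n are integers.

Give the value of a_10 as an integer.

n=10: 10·1 5·2 2·5 1·10  f→[1000+125+8+1]=1134

a_10 = 1134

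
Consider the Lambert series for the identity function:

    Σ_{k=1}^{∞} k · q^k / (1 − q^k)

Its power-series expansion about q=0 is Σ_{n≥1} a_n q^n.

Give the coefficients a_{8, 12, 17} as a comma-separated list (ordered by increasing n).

15, 28, 18

d|8:{8,4,2,1}  Σf=8+4+2+1=15
[q^12] f(1)=1,f(2)=2,f(3)=3,f(4)=4,f(6)=6,f(12)=12 ⇒ 28
q^17  k|17↦f(k): 1:1 17:17  a_17=18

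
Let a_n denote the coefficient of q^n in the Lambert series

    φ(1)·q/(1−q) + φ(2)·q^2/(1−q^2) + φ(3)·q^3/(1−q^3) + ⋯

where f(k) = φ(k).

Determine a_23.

d|23:{23,1}  Σφ=22+1=23

a_23 = 23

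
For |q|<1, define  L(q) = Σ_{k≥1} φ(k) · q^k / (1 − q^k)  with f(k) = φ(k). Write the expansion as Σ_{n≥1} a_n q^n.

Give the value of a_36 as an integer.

d|36:{36,18,12,9,6,4,3,2,1}  Σφ=12+6+4+6+2+2+2+1+1=36

a_36 = 36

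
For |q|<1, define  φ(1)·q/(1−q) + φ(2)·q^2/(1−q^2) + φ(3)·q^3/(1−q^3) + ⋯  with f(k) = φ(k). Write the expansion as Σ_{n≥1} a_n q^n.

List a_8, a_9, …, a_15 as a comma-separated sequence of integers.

q^8  k|8↦φ(k): 1:1 2:1 4:2 8:4  a_8=8
d|9:{9,3,1}  Σφ=6+2+1=9
[q^10] φ(1)=1,φ(2)=1,φ(5)=4,φ(10)=4 ⇒ 10
q^11  k|11↦φ(k): 1:1 11:10  a_11=11
q^12  k|12↦φ(k): 1:1 2:1 3:2 4:2 6:2 12:4  a_12=12
n=13: 13·1 1·13  φ→[12+1]=13
d|14:{1,2,7,14}  Σφ=1+1+6+6=14
n=15: 1·15 3·5 5·3 15·1  φ→[1+2+4+8]=15

8, 9, 10, 11, 12, 13, 14, 15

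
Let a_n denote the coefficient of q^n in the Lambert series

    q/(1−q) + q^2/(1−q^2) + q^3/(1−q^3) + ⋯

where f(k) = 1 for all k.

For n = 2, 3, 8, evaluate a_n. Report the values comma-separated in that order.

q^2  k|2↦f(k): 1:1 2:1  a_2=2
n=3: 1·3 3·1  f→[1+1]=2
n=8: 8·1 4·2 2·4 1·8  f→[1+1+1+1]=4

2, 2, 4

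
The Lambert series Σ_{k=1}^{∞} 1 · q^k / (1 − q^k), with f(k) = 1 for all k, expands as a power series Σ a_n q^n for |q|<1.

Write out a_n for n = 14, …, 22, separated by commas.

4, 4, 5, 2, 6, 2, 6, 4, 4

[q^14] f(1)=1,f(2)=1,f(7)=1,f(14)=1 ⇒ 4
d|15:{1,3,5,15}  Σf=1+1+1+1=4
q^16  k|16↦f(k): 1:1 2:1 4:1 8:1 16:1  a_16=5
[q^17] f(17)=1,f(1)=1 ⇒ 2
q^18  k|18↦f(k): 1:1 2:1 3:1 6:1 9:1 18:1  a_18=6
n=19: 19·1 1·19  f→[1+1]=2
[q^20] f(1)=1,f(2)=1,f(4)=1,f(5)=1,f(10)=1,f(20)=1 ⇒ 6
n=21: 21·1 7·3 3·7 1·21  f→[1+1+1+1]=4
n=22: 1·22 2·11 11·2 22·1  f→[1+1+1+1]=4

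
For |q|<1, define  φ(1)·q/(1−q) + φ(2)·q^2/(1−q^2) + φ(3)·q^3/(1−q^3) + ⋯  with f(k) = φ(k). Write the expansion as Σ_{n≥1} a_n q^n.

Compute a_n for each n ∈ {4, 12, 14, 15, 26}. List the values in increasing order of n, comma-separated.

n=4: 4·1 2·2 1·4  φ→[2+1+1]=4
[q^12] φ(1)=1,φ(2)=1,φ(3)=2,φ(4)=2,φ(6)=2,φ(12)=4 ⇒ 12
n=14: 1·14 2·7 7·2 14·1  φ→[1+1+6+6]=14
q^15  k|15↦φ(k): 1:1 3:2 5:4 15:8  a_15=15
[q^26] φ(1)=1,φ(2)=1,φ(13)=12,φ(26)=12 ⇒ 26

4, 12, 14, 15, 26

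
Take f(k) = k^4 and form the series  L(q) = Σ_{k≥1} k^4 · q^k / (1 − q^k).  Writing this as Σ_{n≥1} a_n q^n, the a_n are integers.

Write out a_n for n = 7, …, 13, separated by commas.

[q^7] f(7)=2401,f(1)=1 ⇒ 2402
q^8  k|8↦f(k): 1:1 2:16 4:256 8:4096  a_8=4369
q^9  k|9↦f(k): 9:6561 3:81 1:1  a_9=6643
q^10  k|10↦f(k): 10:10000 5:625 2:16 1:1  a_10=10642
[q^11] f(1)=1,f(11)=14641 ⇒ 14642
q^12  k|12↦f(k): 1:1 2:16 3:81 4:256 6:1296 12:20736  a_12=22386
d|13:{1,13}  Σf=1+28561=28562

2402, 4369, 6643, 10642, 14642, 22386, 28562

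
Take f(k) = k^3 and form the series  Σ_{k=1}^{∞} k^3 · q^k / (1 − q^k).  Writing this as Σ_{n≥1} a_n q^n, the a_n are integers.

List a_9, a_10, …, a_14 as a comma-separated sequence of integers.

757, 1134, 1332, 2044, 2198, 3096

d|9:{9,3,1}  Σf=729+27+1=757
d|10:{1,2,5,10}  Σf=1+8+125+1000=1134
[q^11] f(11)=1331,f(1)=1 ⇒ 1332
d|12:{12,6,4,3,2,1}  Σf=1728+216+64+27+8+1=2044
n=13: 1·13 13·1  f→[1+2197]=2198
q^14  k|14↦f(k): 14:2744 7:343 2:8 1:1  a_14=3096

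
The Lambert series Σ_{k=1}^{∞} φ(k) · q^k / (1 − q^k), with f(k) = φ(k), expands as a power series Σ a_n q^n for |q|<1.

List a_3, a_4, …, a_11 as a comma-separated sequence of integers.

q^3  k|3↦φ(k): 1:1 3:2  a_3=3
q^4  k|4↦φ(k): 1:1 2:1 4:2  a_4=4
d|5:{5,1}  Σφ=4+1=5
n=6: 6·1 3·2 2·3 1·6  φ→[2+2+1+1]=6
n=7: 7·1 1·7  φ→[6+1]=7
d|8:{8,4,2,1}  Σφ=4+2+1+1=8
d|9:{9,3,1}  Σφ=6+2+1=9
n=10: 1·10 2·5 5·2 10·1  φ→[1+1+4+4]=10
d|11:{11,1}  Σφ=10+1=11

3, 4, 5, 6, 7, 8, 9, 10, 11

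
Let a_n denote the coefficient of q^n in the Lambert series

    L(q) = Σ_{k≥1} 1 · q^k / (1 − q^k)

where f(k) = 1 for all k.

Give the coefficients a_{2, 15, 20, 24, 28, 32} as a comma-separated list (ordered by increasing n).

n=2: 1·2 2·1  f→[1+1]=2
[q^15] f(15)=1,f(5)=1,f(3)=1,f(1)=1 ⇒ 4
d|20:{20,10,5,4,2,1}  Σf=1+1+1+1+1+1=6
n=24: 24·1 12·2 8·3 6·4 4·6 3·8 2·12 1·24  f→[1+1+1+1+1+1+1+1]=8
d|28:{28,14,7,4,2,1}  Σf=1+1+1+1+1+1=6
n=32: 1·32 2·16 4·8 8·4 16·2 32·1  f→[1+1+1+1+1+1]=6

2, 4, 6, 8, 6, 6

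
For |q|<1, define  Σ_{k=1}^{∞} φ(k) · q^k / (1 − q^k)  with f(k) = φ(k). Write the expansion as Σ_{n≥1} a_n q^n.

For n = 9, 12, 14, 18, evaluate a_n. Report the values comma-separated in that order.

[q^9] φ(1)=1,φ(3)=2,φ(9)=6 ⇒ 9
[q^12] φ(1)=1,φ(2)=1,φ(3)=2,φ(4)=2,φ(6)=2,φ(12)=4 ⇒ 12
[q^14] φ(1)=1,φ(2)=1,φ(7)=6,φ(14)=6 ⇒ 14
d|18:{18,9,6,3,2,1}  Σφ=6+6+2+2+1+1=18

9, 12, 14, 18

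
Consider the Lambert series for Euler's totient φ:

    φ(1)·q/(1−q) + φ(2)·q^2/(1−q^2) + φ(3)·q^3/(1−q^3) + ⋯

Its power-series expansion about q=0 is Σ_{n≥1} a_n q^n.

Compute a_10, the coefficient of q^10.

[q^10] φ(10)=4,φ(5)=4,φ(2)=1,φ(1)=1 ⇒ 10

a_10 = 10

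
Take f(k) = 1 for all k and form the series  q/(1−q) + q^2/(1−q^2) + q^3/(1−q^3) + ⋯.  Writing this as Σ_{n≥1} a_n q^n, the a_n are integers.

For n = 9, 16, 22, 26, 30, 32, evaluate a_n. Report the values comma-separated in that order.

3, 5, 4, 4, 8, 6

d|9:{1,3,9}  Σf=1+1+1=3
n=16: 1·16 2·8 4·4 8·2 16·1  f→[1+1+1+1+1]=5
d|22:{22,11,2,1}  Σf=1+1+1+1=4
d|26:{1,2,13,26}  Σf=1+1+1+1=4
d|30:{30,15,10,6,5,3,2,1}  Σf=1+1+1+1+1+1+1+1=8
n=32: 32·1 16·2 8·4 4·8 2·16 1·32  f→[1+1+1+1+1+1]=6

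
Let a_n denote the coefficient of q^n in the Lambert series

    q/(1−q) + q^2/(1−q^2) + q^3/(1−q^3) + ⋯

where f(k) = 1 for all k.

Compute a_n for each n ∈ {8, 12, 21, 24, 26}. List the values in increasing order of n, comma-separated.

4, 6, 4, 8, 4

n=8: 1·8 2·4 4·2 8·1  f→[1+1+1+1]=4
n=12: 12·1 6·2 4·3 3·4 2·6 1·12  f→[1+1+1+1+1+1]=6
q^21  k|21↦f(k): 1:1 3:1 7:1 21:1  a_21=4
d|24:{24,12,8,6,4,3,2,1}  Σf=1+1+1+1+1+1+1+1=8
[q^26] f(1)=1,f(2)=1,f(13)=1,f(26)=1 ⇒ 4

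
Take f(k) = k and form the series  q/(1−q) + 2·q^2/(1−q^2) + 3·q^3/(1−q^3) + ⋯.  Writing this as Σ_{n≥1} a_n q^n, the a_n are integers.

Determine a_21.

n=21: 21·1 7·3 3·7 1·21  f→[21+7+3+1]=32

a_21 = 32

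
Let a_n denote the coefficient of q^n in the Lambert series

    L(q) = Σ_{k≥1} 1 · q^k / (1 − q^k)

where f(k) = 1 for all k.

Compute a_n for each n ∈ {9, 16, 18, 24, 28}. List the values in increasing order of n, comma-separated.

3, 5, 6, 8, 6

d|9:{9,3,1}  Σf=1+1+1=3
[q^16] f(1)=1,f(2)=1,f(4)=1,f(8)=1,f(16)=1 ⇒ 5
d|18:{1,2,3,6,9,18}  Σf=1+1+1+1+1+1=6
q^24  k|24↦f(k): 1:1 2:1 3:1 4:1 6:1 8:1 12:1 24:1  a_24=8
d|28:{28,14,7,4,2,1}  Σf=1+1+1+1+1+1=6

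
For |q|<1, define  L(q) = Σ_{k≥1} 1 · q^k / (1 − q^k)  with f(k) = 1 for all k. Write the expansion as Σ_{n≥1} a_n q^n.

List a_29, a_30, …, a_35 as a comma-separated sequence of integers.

2, 8, 2, 6, 4, 4, 4

d|29:{1,29}  Σf=1+1=2
[q^30] f(1)=1,f(2)=1,f(3)=1,f(5)=1,f(6)=1,f(10)=1,f(15)=1,f(30)=1 ⇒ 8
q^31  k|31↦f(k): 31:1 1:1  a_31=2
[q^32] f(32)=1,f(16)=1,f(8)=1,f(4)=1,f(2)=1,f(1)=1 ⇒ 6
n=33: 33·1 11·3 3·11 1·33  f→[1+1+1+1]=4
[q^34] f(34)=1,f(17)=1,f(2)=1,f(1)=1 ⇒ 4
[q^35] f(35)=1,f(7)=1,f(5)=1,f(1)=1 ⇒ 4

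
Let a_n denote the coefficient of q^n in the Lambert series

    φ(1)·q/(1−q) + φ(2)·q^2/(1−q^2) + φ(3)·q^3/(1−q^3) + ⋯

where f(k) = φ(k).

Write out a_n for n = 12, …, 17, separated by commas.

q^12  k|12↦φ(k): 12:4 6:2 4:2 3:2 2:1 1:1  a_12=12
[q^13] φ(13)=12,φ(1)=1 ⇒ 13
[q^14] φ(14)=6,φ(7)=6,φ(2)=1,φ(1)=1 ⇒ 14
q^15  k|15↦φ(k): 1:1 3:2 5:4 15:8  a_15=15
q^16  k|16↦φ(k): 16:8 8:4 4:2 2:1 1:1  a_16=16
[q^17] φ(17)=16,φ(1)=1 ⇒ 17

12, 13, 14, 15, 16, 17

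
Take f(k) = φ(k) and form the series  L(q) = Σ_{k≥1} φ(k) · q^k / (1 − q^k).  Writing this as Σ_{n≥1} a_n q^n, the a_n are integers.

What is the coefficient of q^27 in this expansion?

[q^27] φ(1)=1,φ(3)=2,φ(9)=6,φ(27)=18 ⇒ 27

a_27 = 27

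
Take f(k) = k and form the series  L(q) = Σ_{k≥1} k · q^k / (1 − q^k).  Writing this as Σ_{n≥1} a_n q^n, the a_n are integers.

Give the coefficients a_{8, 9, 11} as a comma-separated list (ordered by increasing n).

d|8:{1,2,4,8}  Σf=1+2+4+8=15
[q^9] f(1)=1,f(3)=3,f(9)=9 ⇒ 13
n=11: 1·11 11·1  f→[1+11]=12

15, 13, 12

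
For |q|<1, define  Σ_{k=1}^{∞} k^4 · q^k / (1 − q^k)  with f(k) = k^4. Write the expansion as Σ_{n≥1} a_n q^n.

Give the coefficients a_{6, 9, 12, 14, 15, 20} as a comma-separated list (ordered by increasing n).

n=6: 6·1 3·2 2·3 1·6  f→[1296+81+16+1]=1394
[q^9] f(9)=6561,f(3)=81,f(1)=1 ⇒ 6643
d|12:{12,6,4,3,2,1}  Σf=20736+1296+256+81+16+1=22386
[q^14] f(1)=1,f(2)=16,f(7)=2401,f(14)=38416 ⇒ 40834
d|15:{1,3,5,15}  Σf=1+81+625+50625=51332
q^20  k|20↦f(k): 1:1 2:16 4:256 5:625 10:10000 20:160000  a_20=170898

1394, 6643, 22386, 40834, 51332, 170898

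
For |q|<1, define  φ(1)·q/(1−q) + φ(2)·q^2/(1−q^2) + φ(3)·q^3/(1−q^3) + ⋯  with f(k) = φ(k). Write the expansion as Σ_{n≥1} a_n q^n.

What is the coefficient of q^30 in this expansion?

n=30: 30·1 15·2 10·3 6·5 5·6 3·10 2·15 1·30  φ→[8+8+4+2+4+2+1+1]=30

a_30 = 30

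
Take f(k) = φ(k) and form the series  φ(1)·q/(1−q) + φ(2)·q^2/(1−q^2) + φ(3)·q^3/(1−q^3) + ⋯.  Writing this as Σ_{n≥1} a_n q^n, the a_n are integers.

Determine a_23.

q^23  k|23↦φ(k): 1:1 23:22  a_23=23

a_23 = 23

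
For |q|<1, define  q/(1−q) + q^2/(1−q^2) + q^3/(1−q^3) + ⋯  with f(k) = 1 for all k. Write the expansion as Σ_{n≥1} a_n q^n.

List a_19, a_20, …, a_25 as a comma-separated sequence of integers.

[q^19] f(19)=1,f(1)=1 ⇒ 2
d|20:{20,10,5,4,2,1}  Σf=1+1+1+1+1+1=6
d|21:{1,3,7,21}  Σf=1+1+1+1=4
d|22:{1,2,11,22}  Σf=1+1+1+1=4
d|23:{23,1}  Σf=1+1=2
n=24: 24·1 12·2 8·3 6·4 4·6 3·8 2·12 1·24  f→[1+1+1+1+1+1+1+1]=8
d|25:{25,5,1}  Σf=1+1+1=3

2, 6, 4, 4, 2, 8, 3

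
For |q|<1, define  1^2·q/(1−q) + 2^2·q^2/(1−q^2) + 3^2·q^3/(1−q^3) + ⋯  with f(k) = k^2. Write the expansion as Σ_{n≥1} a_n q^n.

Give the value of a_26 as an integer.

a_26 = 850

[q^26] f(26)=676,f(13)=169,f(2)=4,f(1)=1 ⇒ 850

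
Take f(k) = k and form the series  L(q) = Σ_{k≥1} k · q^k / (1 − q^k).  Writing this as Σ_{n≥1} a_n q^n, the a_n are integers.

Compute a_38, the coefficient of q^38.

a_38 = 60

d|38:{38,19,2,1}  Σf=38+19+2+1=60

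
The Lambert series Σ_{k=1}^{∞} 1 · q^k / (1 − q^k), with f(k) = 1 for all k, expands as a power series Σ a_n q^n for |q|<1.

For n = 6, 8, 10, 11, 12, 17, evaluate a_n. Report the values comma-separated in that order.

4, 4, 4, 2, 6, 2

d|6:{6,3,2,1}  Σf=1+1+1+1=4
d|8:{1,2,4,8}  Σf=1+1+1+1=4
[q^10] f(1)=1,f(2)=1,f(5)=1,f(10)=1 ⇒ 4
q^11  k|11↦f(k): 1:1 11:1  a_11=2
[q^12] f(12)=1,f(6)=1,f(4)=1,f(3)=1,f(2)=1,f(1)=1 ⇒ 6
n=17: 17·1 1·17  f→[1+1]=2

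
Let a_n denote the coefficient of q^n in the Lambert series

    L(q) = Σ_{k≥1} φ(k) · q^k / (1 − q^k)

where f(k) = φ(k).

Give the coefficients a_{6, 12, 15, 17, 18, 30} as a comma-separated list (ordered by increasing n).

[q^6] φ(6)=2,φ(3)=2,φ(2)=1,φ(1)=1 ⇒ 6
[q^12] φ(1)=1,φ(2)=1,φ(3)=2,φ(4)=2,φ(6)=2,φ(12)=4 ⇒ 12
q^15  k|15↦φ(k): 1:1 3:2 5:4 15:8  a_15=15
n=17: 1·17 17·1  φ→[1+16]=17
q^18  k|18↦φ(k): 1:1 2:1 3:2 6:2 9:6 18:6  a_18=18
n=30: 1·30 2·15 3·10 5·6 6·5 10·3 15·2 30·1  φ→[1+1+2+4+2+4+8+8]=30

6, 12, 15, 17, 18, 30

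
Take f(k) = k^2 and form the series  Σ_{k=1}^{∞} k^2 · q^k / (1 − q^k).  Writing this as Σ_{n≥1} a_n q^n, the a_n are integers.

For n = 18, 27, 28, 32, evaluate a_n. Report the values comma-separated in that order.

[q^18] f(1)=1,f(2)=4,f(3)=9,f(6)=36,f(9)=81,f(18)=324 ⇒ 455
d|27:{1,3,9,27}  Σf=1+9+81+729=820
d|28:{28,14,7,4,2,1}  Σf=784+196+49+16+4+1=1050
q^32  k|32↦f(k): 1:1 2:4 4:16 8:64 16:256 32:1024  a_32=1365

455, 820, 1050, 1365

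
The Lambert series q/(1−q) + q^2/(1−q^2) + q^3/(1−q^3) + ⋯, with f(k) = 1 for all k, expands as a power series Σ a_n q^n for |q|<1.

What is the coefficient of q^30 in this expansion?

[q^30] f(1)=1,f(2)=1,f(3)=1,f(5)=1,f(6)=1,f(10)=1,f(15)=1,f(30)=1 ⇒ 8

a_30 = 8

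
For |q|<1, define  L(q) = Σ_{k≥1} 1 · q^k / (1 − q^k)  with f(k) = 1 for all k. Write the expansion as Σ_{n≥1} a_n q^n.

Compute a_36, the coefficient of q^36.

a_36 = 9

n=36: 1·36 2·18 3·12 4·9 6·6 9·4 12·3 18·2 36·1  f→[1+1+1+1+1+1+1+1+1]=9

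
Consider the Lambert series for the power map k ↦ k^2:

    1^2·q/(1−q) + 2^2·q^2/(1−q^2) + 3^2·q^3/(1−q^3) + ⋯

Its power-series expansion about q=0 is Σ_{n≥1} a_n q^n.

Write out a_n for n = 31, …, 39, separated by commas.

962, 1365, 1220, 1450, 1300, 1911, 1370, 1810, 1700

d|31:{31,1}  Σf=961+1=962
n=32: 32·1 16·2 8·4 4·8 2·16 1·32  f→[1024+256+64+16+4+1]=1365
d|33:{33,11,3,1}  Σf=1089+121+9+1=1220
n=34: 34·1 17·2 2·17 1·34  f→[1156+289+4+1]=1450
q^35  k|35↦f(k): 1:1 5:25 7:49 35:1225  a_35=1300
d|36:{1,2,3,4,6,9,12,18,36}  Σf=1+4+9+16+36+81+144+324+1296=1911
q^37  k|37↦f(k): 1:1 37:1369  a_37=1370
q^38  k|38↦f(k): 1:1 2:4 19:361 38:1444  a_38=1810
q^39  k|39↦f(k): 39:1521 13:169 3:9 1:1  a_39=1700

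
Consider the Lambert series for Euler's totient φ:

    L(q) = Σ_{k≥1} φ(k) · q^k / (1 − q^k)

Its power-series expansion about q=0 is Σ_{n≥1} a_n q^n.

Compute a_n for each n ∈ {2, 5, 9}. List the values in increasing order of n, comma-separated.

d|2:{1,2}  Σφ=1+1=2
n=5: 5·1 1·5  φ→[4+1]=5
q^9  k|9↦φ(k): 1:1 3:2 9:6  a_9=9

2, 5, 9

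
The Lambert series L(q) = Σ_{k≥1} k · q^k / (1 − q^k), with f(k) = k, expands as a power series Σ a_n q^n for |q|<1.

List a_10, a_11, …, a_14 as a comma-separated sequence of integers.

d|10:{10,5,2,1}  Σf=10+5+2+1=18
[q^11] f(1)=1,f(11)=11 ⇒ 12
n=12: 12·1 6·2 4·3 3·4 2·6 1·12  f→[12+6+4+3+2+1]=28
d|13:{1,13}  Σf=1+13=14
[q^14] f(1)=1,f(2)=2,f(7)=7,f(14)=14 ⇒ 24

18, 12, 28, 14, 24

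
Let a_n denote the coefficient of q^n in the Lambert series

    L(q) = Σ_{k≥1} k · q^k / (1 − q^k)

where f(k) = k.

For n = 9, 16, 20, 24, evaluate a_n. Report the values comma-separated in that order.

d|9:{1,3,9}  Σf=1+3+9=13
q^16  k|16↦f(k): 1:1 2:2 4:4 8:8 16:16  a_16=31
n=20: 1·20 2·10 4·5 5·4 10·2 20·1  f→[1+2+4+5+10+20]=42
[q^24] f(24)=24,f(12)=12,f(8)=8,f(6)=6,f(4)=4,f(3)=3,f(2)=2,f(1)=1 ⇒ 60

13, 31, 42, 60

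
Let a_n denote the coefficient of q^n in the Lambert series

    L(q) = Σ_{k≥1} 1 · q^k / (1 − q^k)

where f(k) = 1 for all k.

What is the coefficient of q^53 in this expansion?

a_53 = 2

d|53:{1,53}  Σf=1+1=2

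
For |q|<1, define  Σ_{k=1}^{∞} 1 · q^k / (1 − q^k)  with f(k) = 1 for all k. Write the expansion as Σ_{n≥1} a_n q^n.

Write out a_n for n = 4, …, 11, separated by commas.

n=4: 4·1 2·2 1·4  f→[1+1+1]=3
[q^5] f(1)=1,f(5)=1 ⇒ 2
[q^6] f(6)=1,f(3)=1,f(2)=1,f(1)=1 ⇒ 4
n=7: 7·1 1·7  f→[1+1]=2
[q^8] f(1)=1,f(2)=1,f(4)=1,f(8)=1 ⇒ 4
n=9: 9·1 3·3 1·9  f→[1+1+1]=3
q^10  k|10↦f(k): 10:1 5:1 2:1 1:1  a_10=4
n=11: 11·1 1·11  f→[1+1]=2

3, 2, 4, 2, 4, 3, 4, 2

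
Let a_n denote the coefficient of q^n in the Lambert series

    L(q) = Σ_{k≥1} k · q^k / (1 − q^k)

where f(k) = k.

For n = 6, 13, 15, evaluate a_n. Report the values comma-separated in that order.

12, 14, 24

[q^6] f(6)=6,f(3)=3,f(2)=2,f(1)=1 ⇒ 12
[q^13] f(13)=13,f(1)=1 ⇒ 14
n=15: 1·15 3·5 5·3 15·1  f→[1+3+5+15]=24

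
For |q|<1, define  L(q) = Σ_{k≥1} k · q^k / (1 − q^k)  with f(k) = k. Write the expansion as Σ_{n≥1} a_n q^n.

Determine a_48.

d|48:{1,2,3,4,6,8,12,16,24,48}  Σf=1+2+3+4+6+8+12+16+24+48=124

a_48 = 124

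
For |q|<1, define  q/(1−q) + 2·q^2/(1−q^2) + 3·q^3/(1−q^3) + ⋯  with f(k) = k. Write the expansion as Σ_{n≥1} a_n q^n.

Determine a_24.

n=24: 24·1 12·2 8·3 6·4 4·6 3·8 2·12 1·24  f→[24+12+8+6+4+3+2+1]=60

a_24 = 60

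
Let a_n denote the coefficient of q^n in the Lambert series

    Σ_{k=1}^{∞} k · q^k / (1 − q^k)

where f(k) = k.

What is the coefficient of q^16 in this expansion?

a_16 = 31

q^16  k|16↦f(k): 1:1 2:2 4:4 8:8 16:16  a_16=31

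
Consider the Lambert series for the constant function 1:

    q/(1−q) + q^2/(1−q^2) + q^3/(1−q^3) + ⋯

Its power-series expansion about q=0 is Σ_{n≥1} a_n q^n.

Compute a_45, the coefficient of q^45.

a_45 = 6

[q^45] f(45)=1,f(15)=1,f(9)=1,f(5)=1,f(3)=1,f(1)=1 ⇒ 6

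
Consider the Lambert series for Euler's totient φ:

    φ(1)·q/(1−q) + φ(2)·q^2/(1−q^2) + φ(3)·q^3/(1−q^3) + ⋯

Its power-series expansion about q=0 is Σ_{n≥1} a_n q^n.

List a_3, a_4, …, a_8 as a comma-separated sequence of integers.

n=3: 1·3 3·1  φ→[1+2]=3
q^4  k|4↦φ(k): 4:2 2:1 1:1  a_4=4
d|5:{1,5}  Σφ=1+4=5
d|6:{1,2,3,6}  Σφ=1+1+2+2=6
d|7:{7,1}  Σφ=6+1=7
[q^8] φ(1)=1,φ(2)=1,φ(4)=2,φ(8)=4 ⇒ 8

3, 4, 5, 6, 7, 8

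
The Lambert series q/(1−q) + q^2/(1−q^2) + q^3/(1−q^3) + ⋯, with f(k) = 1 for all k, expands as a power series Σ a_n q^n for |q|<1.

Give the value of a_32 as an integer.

d|32:{1,2,4,8,16,32}  Σf=1+1+1+1+1+1=6

a_32 = 6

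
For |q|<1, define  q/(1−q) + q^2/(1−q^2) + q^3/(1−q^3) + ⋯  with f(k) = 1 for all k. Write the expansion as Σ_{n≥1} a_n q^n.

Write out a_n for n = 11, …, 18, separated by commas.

n=11: 11·1 1·11  f→[1+1]=2
d|12:{1,2,3,4,6,12}  Σf=1+1+1+1+1+1=6
[q^13] f(13)=1,f(1)=1 ⇒ 2
q^14  k|14↦f(k): 14:1 7:1 2:1 1:1  a_14=4
q^15  k|15↦f(k): 15:1 5:1 3:1 1:1  a_15=4
[q^16] f(1)=1,f(2)=1,f(4)=1,f(8)=1,f(16)=1 ⇒ 5
d|17:{1,17}  Σf=1+1=2
q^18  k|18↦f(k): 1:1 2:1 3:1 6:1 9:1 18:1  a_18=6

2, 6, 2, 4, 4, 5, 2, 6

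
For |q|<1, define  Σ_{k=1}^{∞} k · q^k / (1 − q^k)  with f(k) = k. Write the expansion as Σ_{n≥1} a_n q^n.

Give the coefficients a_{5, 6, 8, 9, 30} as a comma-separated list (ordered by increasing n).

n=5: 5·1 1·5  f→[5+1]=6
q^6  k|6↦f(k): 1:1 2:2 3:3 6:6  a_6=12
n=8: 8·1 4·2 2·4 1·8  f→[8+4+2+1]=15
[q^9] f(1)=1,f(3)=3,f(9)=9 ⇒ 13
n=30: 30·1 15·2 10·3 6·5 5·6 3·10 2·15 1·30  f→[30+15+10+6+5+3+2+1]=72

6, 12, 15, 13, 72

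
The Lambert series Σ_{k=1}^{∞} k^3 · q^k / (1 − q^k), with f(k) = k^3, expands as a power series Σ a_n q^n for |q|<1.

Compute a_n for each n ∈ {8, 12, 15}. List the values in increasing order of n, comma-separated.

n=8: 1·8 2·4 4·2 8·1  f→[1+8+64+512]=585
n=12: 1·12 2·6 3·4 4·3 6·2 12·1  f→[1+8+27+64+216+1728]=2044
[q^15] f(1)=1,f(3)=27,f(5)=125,f(15)=3375 ⇒ 3528

585, 2044, 3528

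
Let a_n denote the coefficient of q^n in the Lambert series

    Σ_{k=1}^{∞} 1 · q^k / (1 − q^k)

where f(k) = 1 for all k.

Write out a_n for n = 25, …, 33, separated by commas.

q^25  k|25↦f(k): 1:1 5:1 25:1  a_25=3
d|26:{26,13,2,1}  Σf=1+1+1+1=4
n=27: 27·1 9·3 3·9 1·27  f→[1+1+1+1]=4
[q^28] f(28)=1,f(14)=1,f(7)=1,f(4)=1,f(2)=1,f(1)=1 ⇒ 6
q^29  k|29↦f(k): 1:1 29:1  a_29=2
[q^30] f(1)=1,f(2)=1,f(3)=1,f(5)=1,f(6)=1,f(10)=1,f(15)=1,f(30)=1 ⇒ 8
q^31  k|31↦f(k): 1:1 31:1  a_31=2
[q^32] f(32)=1,f(16)=1,f(8)=1,f(4)=1,f(2)=1,f(1)=1 ⇒ 6
n=33: 1·33 3·11 11·3 33·1  f→[1+1+1+1]=4

3, 4, 4, 6, 2, 8, 2, 6, 4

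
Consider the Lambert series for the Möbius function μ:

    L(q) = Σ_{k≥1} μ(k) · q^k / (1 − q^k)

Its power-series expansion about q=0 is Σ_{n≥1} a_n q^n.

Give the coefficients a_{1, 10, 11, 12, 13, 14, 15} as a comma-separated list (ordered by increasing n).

q^1  k|1↦μ(k): 1:1  a_1=1
d|10:{10,5,2,1}  Σμ=1+(-1)+(-1)+1=0
q^11  k|11↦μ(k): 11:-1 1:1  a_11=0
d|12:{12,6,4,3,2,1}  Σμ=0+1+0+(-1)+(-1)+1=0
d|13:{1,13}  Σμ=1+(-1)=0
n=14: 14·1 7·2 2·7 1·14  μ→[1+(-1)+(-1)+1]=0
[q^15] μ(15)=1,μ(5)=-1,μ(3)=-1,μ(1)=1 ⇒ 0

1, 0, 0, 0, 0, 0, 0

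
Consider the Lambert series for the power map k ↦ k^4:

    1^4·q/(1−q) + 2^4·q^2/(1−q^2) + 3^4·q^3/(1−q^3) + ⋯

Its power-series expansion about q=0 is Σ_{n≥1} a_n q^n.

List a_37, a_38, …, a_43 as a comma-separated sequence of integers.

d|37:{37,1}  Σf=1874161+1=1874162
d|38:{38,19,2,1}  Σf=2085136+130321+16+1=2215474
q^39  k|39↦f(k): 39:2313441 13:28561 3:81 1:1  a_39=2342084
q^40  k|40↦f(k): 1:1 2:16 4:256 5:625 8:4096 10:10000 20:160000 40:2560000  a_40=2734994
d|41:{1,41}  Σf=1+2825761=2825762
q^42  k|42↦f(k): 1:1 2:16 3:81 6:1296 7:2401 14:38416 21:194481 42:3111696  a_42=3348388
d|43:{43,1}  Σf=3418801+1=3418802

1874162, 2215474, 2342084, 2734994, 2825762, 3348388, 3418802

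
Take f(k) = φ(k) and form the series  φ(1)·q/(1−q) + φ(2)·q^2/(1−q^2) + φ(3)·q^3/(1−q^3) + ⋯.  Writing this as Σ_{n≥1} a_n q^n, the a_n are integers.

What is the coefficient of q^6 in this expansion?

d|6:{1,2,3,6}  Σφ=1+1+2+2=6

a_6 = 6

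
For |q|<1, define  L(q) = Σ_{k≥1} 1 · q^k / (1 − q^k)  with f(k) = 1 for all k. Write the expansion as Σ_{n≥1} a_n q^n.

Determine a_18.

a_18 = 6

d|18:{1,2,3,6,9,18}  Σf=1+1+1+1+1+1=6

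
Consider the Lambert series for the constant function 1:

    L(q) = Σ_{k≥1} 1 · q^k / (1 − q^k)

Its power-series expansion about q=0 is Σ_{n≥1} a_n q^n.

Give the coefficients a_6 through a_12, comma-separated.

4, 2, 4, 3, 4, 2, 6

q^6  k|6↦f(k): 6:1 3:1 2:1 1:1  a_6=4
[q^7] f(7)=1,f(1)=1 ⇒ 2
d|8:{8,4,2,1}  Σf=1+1+1+1=4
d|9:{9,3,1}  Σf=1+1+1=3
d|10:{10,5,2,1}  Σf=1+1+1+1=4
d|11:{1,11}  Σf=1+1=2
d|12:{1,2,3,4,6,12}  Σf=1+1+1+1+1+1=6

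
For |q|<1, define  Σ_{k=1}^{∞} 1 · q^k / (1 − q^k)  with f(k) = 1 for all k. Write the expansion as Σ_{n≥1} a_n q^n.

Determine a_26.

n=26: 26·1 13·2 2·13 1·26  f→[1+1+1+1]=4

a_26 = 4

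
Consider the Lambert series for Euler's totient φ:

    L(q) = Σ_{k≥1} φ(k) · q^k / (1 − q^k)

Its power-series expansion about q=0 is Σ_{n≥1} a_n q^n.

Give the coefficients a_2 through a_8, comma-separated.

q^2  k|2↦φ(k): 1:1 2:1  a_2=2
d|3:{1,3}  Σφ=1+2=3
q^4  k|4↦φ(k): 4:2 2:1 1:1  a_4=4
n=5: 1·5 5·1  φ→[1+4]=5
n=6: 1·6 2·3 3·2 6·1  φ→[1+1+2+2]=6
d|7:{7,1}  Σφ=6+1=7
d|8:{1,2,4,8}  Σφ=1+1+2+4=8

2, 3, 4, 5, 6, 7, 8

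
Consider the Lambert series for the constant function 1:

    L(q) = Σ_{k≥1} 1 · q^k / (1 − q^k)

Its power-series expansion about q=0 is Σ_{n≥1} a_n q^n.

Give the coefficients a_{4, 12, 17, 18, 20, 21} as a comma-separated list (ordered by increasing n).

n=4: 4·1 2·2 1·4  f→[1+1+1]=3
d|12:{12,6,4,3,2,1}  Σf=1+1+1+1+1+1=6
[q^17] f(1)=1,f(17)=1 ⇒ 2
q^18  k|18↦f(k): 18:1 9:1 6:1 3:1 2:1 1:1  a_18=6
q^20  k|20↦f(k): 20:1 10:1 5:1 4:1 2:1 1:1  a_20=6
d|21:{1,3,7,21}  Σf=1+1+1+1=4

3, 6, 2, 6, 6, 4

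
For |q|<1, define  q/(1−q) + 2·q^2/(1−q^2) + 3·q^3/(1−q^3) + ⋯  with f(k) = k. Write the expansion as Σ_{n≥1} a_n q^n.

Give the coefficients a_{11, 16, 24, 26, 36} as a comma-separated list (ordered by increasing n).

[q^11] f(1)=1,f(11)=11 ⇒ 12
n=16: 1·16 2·8 4·4 8·2 16·1  f→[1+2+4+8+16]=31
[q^24] f(1)=1,f(2)=2,f(3)=3,f(4)=4,f(6)=6,f(8)=8,f(12)=12,f(24)=24 ⇒ 60
d|26:{26,13,2,1}  Σf=26+13+2+1=42
n=36: 36·1 18·2 12·3 9·4 6·6 4·9 3·12 2·18 1·36  f→[36+18+12+9+6+4+3+2+1]=91

12, 31, 60, 42, 91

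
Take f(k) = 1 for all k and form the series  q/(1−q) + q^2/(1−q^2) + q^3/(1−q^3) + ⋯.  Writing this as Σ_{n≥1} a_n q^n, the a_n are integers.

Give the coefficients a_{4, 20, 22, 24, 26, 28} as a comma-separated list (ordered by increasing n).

q^4  k|4↦f(k): 1:1 2:1 4:1  a_4=3
q^20  k|20↦f(k): 20:1 10:1 5:1 4:1 2:1 1:1  a_20=6
[q^22] f(22)=1,f(11)=1,f(2)=1,f(1)=1 ⇒ 4
[q^24] f(1)=1,f(2)=1,f(3)=1,f(4)=1,f(6)=1,f(8)=1,f(12)=1,f(24)=1 ⇒ 8
[q^26] f(26)=1,f(13)=1,f(2)=1,f(1)=1 ⇒ 4
[q^28] f(1)=1,f(2)=1,f(4)=1,f(7)=1,f(14)=1,f(28)=1 ⇒ 6

3, 6, 4, 8, 4, 6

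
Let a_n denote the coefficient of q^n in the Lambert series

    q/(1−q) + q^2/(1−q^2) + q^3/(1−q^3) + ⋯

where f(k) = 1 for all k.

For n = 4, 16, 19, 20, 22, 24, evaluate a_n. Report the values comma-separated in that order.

3, 5, 2, 6, 4, 8

[q^4] f(4)=1,f(2)=1,f(1)=1 ⇒ 3
[q^16] f(1)=1,f(2)=1,f(4)=1,f(8)=1,f(16)=1 ⇒ 5
d|19:{19,1}  Σf=1+1=2
n=20: 20·1 10·2 5·4 4·5 2·10 1·20  f→[1+1+1+1+1+1]=6
[q^22] f(22)=1,f(11)=1,f(2)=1,f(1)=1 ⇒ 4
d|24:{1,2,3,4,6,8,12,24}  Σf=1+1+1+1+1+1+1+1=8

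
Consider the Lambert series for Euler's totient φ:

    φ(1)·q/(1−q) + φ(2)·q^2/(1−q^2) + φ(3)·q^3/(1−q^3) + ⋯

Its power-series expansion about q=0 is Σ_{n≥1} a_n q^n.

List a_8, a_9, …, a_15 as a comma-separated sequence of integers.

d|8:{1,2,4,8}  Σφ=1+1+2+4=8
q^9  k|9↦φ(k): 1:1 3:2 9:6  a_9=9
d|10:{1,2,5,10}  Σφ=1+1+4+4=10
[q^11] φ(1)=1,φ(11)=10 ⇒ 11
q^12  k|12↦φ(k): 12:4 6:2 4:2 3:2 2:1 1:1  a_12=12
q^13  k|13↦φ(k): 13:12 1:1  a_13=13
[q^14] φ(1)=1,φ(2)=1,φ(7)=6,φ(14)=6 ⇒ 14
d|15:{15,5,3,1}  Σφ=8+4+2+1=15

8, 9, 10, 11, 12, 13, 14, 15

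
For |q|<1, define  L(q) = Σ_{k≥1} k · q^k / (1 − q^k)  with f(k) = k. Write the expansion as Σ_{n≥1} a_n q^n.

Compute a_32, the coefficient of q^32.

d|32:{32,16,8,4,2,1}  Σf=32+16+8+4+2+1=63

a_32 = 63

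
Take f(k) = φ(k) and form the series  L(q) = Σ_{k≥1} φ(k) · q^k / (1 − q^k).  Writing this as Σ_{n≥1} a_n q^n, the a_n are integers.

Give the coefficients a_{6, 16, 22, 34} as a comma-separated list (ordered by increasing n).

d|6:{1,2,3,6}  Σφ=1+1+2+2=6
n=16: 16·1 8·2 4·4 2·8 1·16  φ→[8+4+2+1+1]=16
q^22  k|22↦φ(k): 22:10 11:10 2:1 1:1  a_22=22
q^34  k|34↦φ(k): 1:1 2:1 17:16 34:16  a_34=34

6, 16, 22, 34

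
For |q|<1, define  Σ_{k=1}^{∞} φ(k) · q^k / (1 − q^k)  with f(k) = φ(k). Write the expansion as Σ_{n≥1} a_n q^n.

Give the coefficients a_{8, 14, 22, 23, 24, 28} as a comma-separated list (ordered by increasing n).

n=8: 1·8 2·4 4·2 8·1  φ→[1+1+2+4]=8
q^14  k|14↦φ(k): 14:6 7:6 2:1 1:1  a_14=14
d|22:{22,11,2,1}  Σφ=10+10+1+1=22
n=23: 1·23 23·1  φ→[1+22]=23
[q^24] φ(1)=1,φ(2)=1,φ(3)=2,φ(4)=2,φ(6)=2,φ(8)=4,φ(12)=4,φ(24)=8 ⇒ 24
n=28: 1·28 2·14 4·7 7·4 14·2 28·1  φ→[1+1+2+6+6+12]=28

8, 14, 22, 23, 24, 28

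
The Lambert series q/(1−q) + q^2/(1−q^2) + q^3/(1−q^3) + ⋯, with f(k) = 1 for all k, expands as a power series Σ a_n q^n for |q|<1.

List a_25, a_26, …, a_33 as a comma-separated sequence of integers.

[q^25] f(25)=1,f(5)=1,f(1)=1 ⇒ 3
q^26  k|26↦f(k): 26:1 13:1 2:1 1:1  a_26=4
[q^27] f(1)=1,f(3)=1,f(9)=1,f(27)=1 ⇒ 4
n=28: 1·28 2·14 4·7 7·4 14·2 28·1  f→[1+1+1+1+1+1]=6
[q^29] f(1)=1,f(29)=1 ⇒ 2
n=30: 30·1 15·2 10·3 6·5 5·6 3·10 2·15 1·30  f→[1+1+1+1+1+1+1+1]=8
n=31: 31·1 1·31  f→[1+1]=2
q^32  k|32↦f(k): 32:1 16:1 8:1 4:1 2:1 1:1  a_32=6
[q^33] f(1)=1,f(3)=1,f(11)=1,f(33)=1 ⇒ 4

3, 4, 4, 6, 2, 8, 2, 6, 4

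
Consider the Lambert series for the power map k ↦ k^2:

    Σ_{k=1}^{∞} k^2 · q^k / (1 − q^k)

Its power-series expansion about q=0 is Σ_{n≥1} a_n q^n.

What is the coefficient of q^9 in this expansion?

[q^9] f(9)=81,f(3)=9,f(1)=1 ⇒ 91

a_9 = 91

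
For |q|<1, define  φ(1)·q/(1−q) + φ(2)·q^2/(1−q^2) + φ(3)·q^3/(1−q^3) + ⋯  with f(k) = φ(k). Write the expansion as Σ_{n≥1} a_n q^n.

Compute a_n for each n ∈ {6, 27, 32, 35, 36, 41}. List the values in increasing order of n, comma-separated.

d|6:{6,3,2,1}  Σφ=2+2+1+1=6
[q^27] φ(1)=1,φ(3)=2,φ(9)=6,φ(27)=18 ⇒ 27
[q^32] φ(32)=16,φ(16)=8,φ(8)=4,φ(4)=2,φ(2)=1,φ(1)=1 ⇒ 32
q^35  k|35↦φ(k): 1:1 5:4 7:6 35:24  a_35=35
d|36:{1,2,3,4,6,9,12,18,36}  Σφ=1+1+2+2+2+6+4+6+12=36
[q^41] φ(41)=40,φ(1)=1 ⇒ 41

6, 27, 32, 35, 36, 41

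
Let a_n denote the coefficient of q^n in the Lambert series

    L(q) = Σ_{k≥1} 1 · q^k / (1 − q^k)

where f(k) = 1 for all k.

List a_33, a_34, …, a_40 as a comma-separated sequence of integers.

4, 4, 4, 9, 2, 4, 4, 8

n=33: 1·33 3·11 11·3 33·1  f→[1+1+1+1]=4
q^34  k|34↦f(k): 1:1 2:1 17:1 34:1  a_34=4
[q^35] f(1)=1,f(5)=1,f(7)=1,f(35)=1 ⇒ 4
[q^36] f(36)=1,f(18)=1,f(12)=1,f(9)=1,f(6)=1,f(4)=1,f(3)=1,f(2)=1,f(1)=1 ⇒ 9
n=37: 37·1 1·37  f→[1+1]=2
[q^38] f(38)=1,f(19)=1,f(2)=1,f(1)=1 ⇒ 4
q^39  k|39↦f(k): 1:1 3:1 13:1 39:1  a_39=4
q^40  k|40↦f(k): 40:1 20:1 10:1 8:1 5:1 4:1 2:1 1:1  a_40=8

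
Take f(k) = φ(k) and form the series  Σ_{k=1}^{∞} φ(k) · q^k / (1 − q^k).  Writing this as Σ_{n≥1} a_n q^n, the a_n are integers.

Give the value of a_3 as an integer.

[q^3] φ(3)=2,φ(1)=1 ⇒ 3

a_3 = 3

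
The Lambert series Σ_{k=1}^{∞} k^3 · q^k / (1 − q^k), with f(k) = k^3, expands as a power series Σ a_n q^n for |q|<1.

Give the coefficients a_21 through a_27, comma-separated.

9632, 11988, 12168, 16380, 15751, 19782, 20440

q^21  k|21↦f(k): 1:1 3:27 7:343 21:9261  a_21=9632
n=22: 1·22 2·11 11·2 22·1  f→[1+8+1331+10648]=11988
d|23:{1,23}  Σf=1+12167=12168
d|24:{1,2,3,4,6,8,12,24}  Σf=1+8+27+64+216+512+1728+13824=16380
n=25: 1·25 5·5 25·1  f→[1+125+15625]=15751
[q^26] f(1)=1,f(2)=8,f(13)=2197,f(26)=17576 ⇒ 19782
n=27: 27·1 9·3 3·9 1·27  f→[19683+729+27+1]=20440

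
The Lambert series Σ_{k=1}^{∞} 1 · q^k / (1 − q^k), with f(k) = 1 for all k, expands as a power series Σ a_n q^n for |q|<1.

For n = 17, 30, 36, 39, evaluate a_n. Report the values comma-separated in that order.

2, 8, 9, 4

d|17:{17,1}  Σf=1+1=2
[q^30] f(1)=1,f(2)=1,f(3)=1,f(5)=1,f(6)=1,f(10)=1,f(15)=1,f(30)=1 ⇒ 8
d|36:{36,18,12,9,6,4,3,2,1}  Σf=1+1+1+1+1+1+1+1+1=9
q^39  k|39↦f(k): 39:1 13:1 3:1 1:1  a_39=4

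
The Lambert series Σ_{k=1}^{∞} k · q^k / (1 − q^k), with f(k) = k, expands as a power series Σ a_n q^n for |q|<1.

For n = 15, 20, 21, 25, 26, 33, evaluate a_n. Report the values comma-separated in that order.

n=15: 15·1 5·3 3·5 1·15  f→[15+5+3+1]=24
q^20  k|20↦f(k): 20:20 10:10 5:5 4:4 2:2 1:1  a_20=42
q^21  k|21↦f(k): 1:1 3:3 7:7 21:21  a_21=32
q^25  k|25↦f(k): 1:1 5:5 25:25  a_25=31
n=26: 26·1 13·2 2·13 1·26  f→[26+13+2+1]=42
d|33:{1,3,11,33}  Σf=1+3+11+33=48

24, 42, 32, 31, 42, 48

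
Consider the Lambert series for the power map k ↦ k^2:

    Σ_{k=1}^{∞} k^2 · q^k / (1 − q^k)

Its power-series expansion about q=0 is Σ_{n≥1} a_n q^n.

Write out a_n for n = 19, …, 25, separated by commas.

362, 546, 500, 610, 530, 850, 651

[q^19] f(1)=1,f(19)=361 ⇒ 362
q^20  k|20↦f(k): 20:400 10:100 5:25 4:16 2:4 1:1  a_20=546
q^21  k|21↦f(k): 21:441 7:49 3:9 1:1  a_21=500
[q^22] f(1)=1,f(2)=4,f(11)=121,f(22)=484 ⇒ 610
[q^23] f(1)=1,f(23)=529 ⇒ 530
q^24  k|24↦f(k): 1:1 2:4 3:9 4:16 6:36 8:64 12:144 24:576  a_24=850
q^25  k|25↦f(k): 1:1 5:25 25:625  a_25=651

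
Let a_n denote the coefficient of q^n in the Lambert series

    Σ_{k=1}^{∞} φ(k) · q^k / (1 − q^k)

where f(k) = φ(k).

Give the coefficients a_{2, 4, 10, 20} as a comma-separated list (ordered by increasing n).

q^2  k|2↦φ(k): 2:1 1:1  a_2=2
n=4: 4·1 2·2 1·4  φ→[2+1+1]=4
d|10:{10,5,2,1}  Σφ=4+4+1+1=10
d|20:{20,10,5,4,2,1}  Σφ=8+4+4+2+1+1=20

2, 4, 10, 20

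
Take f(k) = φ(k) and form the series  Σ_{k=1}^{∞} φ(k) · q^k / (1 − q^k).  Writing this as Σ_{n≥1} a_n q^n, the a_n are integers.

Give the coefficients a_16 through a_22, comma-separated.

q^16  k|16↦φ(k): 16:8 8:4 4:2 2:1 1:1  a_16=16
[q^17] φ(1)=1,φ(17)=16 ⇒ 17
d|18:{18,9,6,3,2,1}  Σφ=6+6+2+2+1+1=18
d|19:{1,19}  Σφ=1+18=19
q^20  k|20↦φ(k): 1:1 2:1 4:2 5:4 10:4 20:8  a_20=20
[q^21] φ(1)=1,φ(3)=2,φ(7)=6,φ(21)=12 ⇒ 21
n=22: 22·1 11·2 2·11 1·22  φ→[10+10+1+1]=22

16, 17, 18, 19, 20, 21, 22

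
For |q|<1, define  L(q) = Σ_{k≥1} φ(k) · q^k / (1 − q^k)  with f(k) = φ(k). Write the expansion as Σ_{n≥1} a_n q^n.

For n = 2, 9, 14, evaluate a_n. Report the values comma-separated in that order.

[q^2] φ(1)=1,φ(2)=1 ⇒ 2
q^9  k|9↦φ(k): 9:6 3:2 1:1  a_9=9
[q^14] φ(14)=6,φ(7)=6,φ(2)=1,φ(1)=1 ⇒ 14

2, 9, 14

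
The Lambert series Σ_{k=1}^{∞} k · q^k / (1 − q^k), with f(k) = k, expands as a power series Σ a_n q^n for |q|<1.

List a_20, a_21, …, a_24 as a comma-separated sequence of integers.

q^20  k|20↦f(k): 20:20 10:10 5:5 4:4 2:2 1:1  a_20=42
d|21:{21,7,3,1}  Σf=21+7+3+1=32
n=22: 22·1 11·2 2·11 1·22  f→[22+11+2+1]=36
n=23: 1·23 23·1  f→[1+23]=24
d|24:{24,12,8,6,4,3,2,1}  Σf=24+12+8+6+4+3+2+1=60

42, 32, 36, 24, 60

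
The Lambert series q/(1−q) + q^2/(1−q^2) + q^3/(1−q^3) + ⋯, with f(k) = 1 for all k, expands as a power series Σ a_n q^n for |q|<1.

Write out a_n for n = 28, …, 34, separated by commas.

6, 2, 8, 2, 6, 4, 4

[q^28] f(28)=1,f(14)=1,f(7)=1,f(4)=1,f(2)=1,f(1)=1 ⇒ 6
d|29:{29,1}  Σf=1+1=2
d|30:{30,15,10,6,5,3,2,1}  Σf=1+1+1+1+1+1+1+1=8
n=31: 1·31 31·1  f→[1+1]=2
q^32  k|32↦f(k): 1:1 2:1 4:1 8:1 16:1 32:1  a_32=6
n=33: 1·33 3·11 11·3 33·1  f→[1+1+1+1]=4
q^34  k|34↦f(k): 34:1 17:1 2:1 1:1  a_34=4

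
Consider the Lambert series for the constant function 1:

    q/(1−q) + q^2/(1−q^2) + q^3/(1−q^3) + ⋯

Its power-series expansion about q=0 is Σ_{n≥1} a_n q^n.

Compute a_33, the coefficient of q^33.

[q^33] f(33)=1,f(11)=1,f(3)=1,f(1)=1 ⇒ 4

a_33 = 4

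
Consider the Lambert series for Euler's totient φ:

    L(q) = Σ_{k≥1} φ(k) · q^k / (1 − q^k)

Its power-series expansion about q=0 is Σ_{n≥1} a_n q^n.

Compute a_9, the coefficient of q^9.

[q^9] φ(9)=6,φ(3)=2,φ(1)=1 ⇒ 9

a_9 = 9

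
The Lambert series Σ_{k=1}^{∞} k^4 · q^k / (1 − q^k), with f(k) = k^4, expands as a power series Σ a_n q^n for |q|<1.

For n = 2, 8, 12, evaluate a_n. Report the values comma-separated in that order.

17, 4369, 22386

d|2:{2,1}  Σf=16+1=17
d|8:{8,4,2,1}  Σf=4096+256+16+1=4369
n=12: 1·12 2·6 3·4 4·3 6·2 12·1  f→[1+16+81+256+1296+20736]=22386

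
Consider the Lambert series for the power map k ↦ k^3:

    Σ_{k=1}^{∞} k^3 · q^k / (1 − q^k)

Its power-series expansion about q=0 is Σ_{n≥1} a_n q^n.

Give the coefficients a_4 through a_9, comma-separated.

n=4: 4·1 2·2 1·4  f→[64+8+1]=73
d|5:{1,5}  Σf=1+125=126
n=6: 6·1 3·2 2·3 1·6  f→[216+27+8+1]=252
[q^7] f(1)=1,f(7)=343 ⇒ 344
d|8:{8,4,2,1}  Σf=512+64+8+1=585
n=9: 9·1 3·3 1·9  f→[729+27+1]=757

73, 126, 252, 344, 585, 757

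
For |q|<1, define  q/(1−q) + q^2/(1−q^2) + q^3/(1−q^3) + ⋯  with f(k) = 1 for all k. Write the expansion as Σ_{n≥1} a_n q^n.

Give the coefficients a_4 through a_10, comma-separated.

q^4  k|4↦f(k): 4:1 2:1 1:1  a_4=3
d|5:{1,5}  Σf=1+1=2
[q^6] f(6)=1,f(3)=1,f(2)=1,f(1)=1 ⇒ 4
q^7  k|7↦f(k): 1:1 7:1  a_7=2
q^8  k|8↦f(k): 1:1 2:1 4:1 8:1  a_8=4
d|9:{9,3,1}  Σf=1+1+1=3
d|10:{10,5,2,1}  Σf=1+1+1+1=4

3, 2, 4, 2, 4, 3, 4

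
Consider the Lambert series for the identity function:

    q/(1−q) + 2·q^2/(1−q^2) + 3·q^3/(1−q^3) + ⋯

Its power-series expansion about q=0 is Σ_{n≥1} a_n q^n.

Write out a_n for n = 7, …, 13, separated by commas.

8, 15, 13, 18, 12, 28, 14

[q^7] f(7)=7,f(1)=1 ⇒ 8
n=8: 8·1 4·2 2·4 1·8  f→[8+4+2+1]=15
[q^9] f(9)=9,f(3)=3,f(1)=1 ⇒ 13
q^10  k|10↦f(k): 10:10 5:5 2:2 1:1  a_10=18
[q^11] f(1)=1,f(11)=11 ⇒ 12
q^12  k|12↦f(k): 12:12 6:6 4:4 3:3 2:2 1:1  a_12=28
d|13:{13,1}  Σf=13+1=14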